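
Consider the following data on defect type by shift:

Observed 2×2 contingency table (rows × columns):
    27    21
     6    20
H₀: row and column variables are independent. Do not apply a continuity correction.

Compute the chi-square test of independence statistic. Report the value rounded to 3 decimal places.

Row totals [48, 26], col totals [33, 41], n=74
χ² = (27−21.41)²/21.41 + (21−26.59)²/26.59 + (6−11.59)²/11.59 + (20−14.41)²/14.41 = 7.5114
df = 1

test statistic = 7.511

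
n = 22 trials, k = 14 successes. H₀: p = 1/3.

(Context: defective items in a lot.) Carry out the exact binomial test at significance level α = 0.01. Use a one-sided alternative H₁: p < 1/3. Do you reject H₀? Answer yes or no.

Exact binomial: n=22, k=14, p₀=1/3=0.3333
P(X≤14) from Σ C(n,i)·p₀^i·(1−p₀)^(n−i)
p-value (one-sided, H₁ less) = 0.99912
At α=0.01: p ≥ α → fail to reject H₀

reject H₀: no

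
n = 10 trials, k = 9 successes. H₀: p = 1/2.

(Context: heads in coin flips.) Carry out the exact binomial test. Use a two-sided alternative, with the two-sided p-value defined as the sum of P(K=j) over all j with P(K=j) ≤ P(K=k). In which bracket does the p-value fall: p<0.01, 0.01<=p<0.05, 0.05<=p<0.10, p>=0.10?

Exact binomial: n=10, k=9, p₀=1/2=0.5000
P(X=j) = C(n,j)·p₀^j·(1−p₀)^(n−j); p = Σ P(X=j) over j with P(X=j) ≤ P(X=9)
p-value (two-sided) = 0.02148
→ bracket: 0.01<=p<0.05

p-value bracket: 0.01<=p<0.05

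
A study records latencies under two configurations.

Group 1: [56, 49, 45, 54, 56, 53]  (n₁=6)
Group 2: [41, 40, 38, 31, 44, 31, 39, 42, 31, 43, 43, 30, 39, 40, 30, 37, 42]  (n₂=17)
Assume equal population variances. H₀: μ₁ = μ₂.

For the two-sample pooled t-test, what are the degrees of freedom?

degrees of freedom = 21

df = n₁ + n₂ − 2 = 6 + 17 − 2 = 21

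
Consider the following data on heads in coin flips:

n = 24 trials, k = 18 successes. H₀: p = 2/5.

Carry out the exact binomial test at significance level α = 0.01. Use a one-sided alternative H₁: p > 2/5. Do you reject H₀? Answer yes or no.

reject H₀: yes

Exact binomial: n=24, k=18, p₀=2/5=0.4000
P(X≥18) from Σ C(n,i)·p₀^i·(1−p₀)^(n−i)
p-value (one-sided, H₁ greater) = 0.00054
At α=0.01: p < α → reject H₀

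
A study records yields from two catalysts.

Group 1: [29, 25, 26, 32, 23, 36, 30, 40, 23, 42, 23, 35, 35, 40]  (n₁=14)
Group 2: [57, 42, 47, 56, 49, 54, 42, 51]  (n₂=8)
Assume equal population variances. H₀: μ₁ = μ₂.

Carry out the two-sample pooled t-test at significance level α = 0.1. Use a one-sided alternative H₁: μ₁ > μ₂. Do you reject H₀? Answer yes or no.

reject H₀: no

x̄₁=31.357, s₁=6.778, n₁=14
x̄₂=49.750, s₂=5.849, n₂=8
s_p² = [13·6.778² + 7·5.849²]/20 = 41.8357
SE = √(s_p²·(1/14+1/8)) = 2.8667
t = (31.357−49.750)/2.8667 = -6.4161
df = 20
p-value (one-sided, H₁ greater) = 1.00000
At α=0.1: p ≥ α → fail to reject H₀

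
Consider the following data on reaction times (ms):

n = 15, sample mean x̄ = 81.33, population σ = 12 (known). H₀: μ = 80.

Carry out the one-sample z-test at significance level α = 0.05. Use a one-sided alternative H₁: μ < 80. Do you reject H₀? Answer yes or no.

reject H₀: no

SE = σ/√n = 12/√15 = 3.0984
z = (x̄−μ₀)/SE = (81.33−80)/3.0984 = 0.4293
p-value (one-sided, H₁ less) = 0.66613
At α=0.05: p ≥ α → fail to reject H₀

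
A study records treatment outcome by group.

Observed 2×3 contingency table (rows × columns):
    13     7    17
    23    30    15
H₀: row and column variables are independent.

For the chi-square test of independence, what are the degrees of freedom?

df = (r−1)(c−1) = (2−1)·(3−1) = 2

degrees of freedom = 2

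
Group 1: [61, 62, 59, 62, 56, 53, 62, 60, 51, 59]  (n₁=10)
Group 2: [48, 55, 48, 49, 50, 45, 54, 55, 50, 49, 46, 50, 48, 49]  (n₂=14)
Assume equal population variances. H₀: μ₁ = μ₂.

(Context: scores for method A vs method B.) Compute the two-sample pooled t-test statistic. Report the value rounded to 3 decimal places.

test statistic = 6.180

x̄₁=58.500, s₁=3.923, n₁=10
x̄₂=49.714, s₂=3.049, n₂=14
s_p² = [9·3.923² + 13·3.049²]/22 = 11.7890
SE = √(s_p²·(1/10+1/14)) = 1.4216
t = (58.500−49.714)/1.4216 = 6.1801
df = 22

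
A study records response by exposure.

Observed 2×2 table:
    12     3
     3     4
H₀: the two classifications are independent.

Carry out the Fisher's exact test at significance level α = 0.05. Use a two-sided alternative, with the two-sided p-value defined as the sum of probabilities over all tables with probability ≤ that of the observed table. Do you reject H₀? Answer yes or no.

Margins: r₁=15, r₂=7, c₁=15, c₂=7, n=22
p_obs = C(15,12)·C(7,3)/C(22,15); sum pmf over tables with pmf ≤ p_obs
p-value (two-sided) = 0.14466
At α=0.05: p ≥ α → fail to reject H₀

reject H₀: no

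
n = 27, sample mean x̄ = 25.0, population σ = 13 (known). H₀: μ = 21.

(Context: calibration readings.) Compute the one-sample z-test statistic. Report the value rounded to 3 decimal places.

test statistic = 1.599

SE = σ/√n = 13/√27 = 2.5019
z = (x̄−μ₀)/SE = (25.0−21)/2.5019 = 1.5988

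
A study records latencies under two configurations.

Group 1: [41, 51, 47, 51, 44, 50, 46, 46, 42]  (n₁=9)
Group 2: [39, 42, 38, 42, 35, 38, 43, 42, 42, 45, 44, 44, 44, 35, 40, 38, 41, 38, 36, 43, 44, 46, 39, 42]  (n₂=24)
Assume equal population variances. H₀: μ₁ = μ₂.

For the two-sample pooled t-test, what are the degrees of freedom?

df = n₁ + n₂ − 2 = 9 + 24 − 2 = 31

degrees of freedom = 31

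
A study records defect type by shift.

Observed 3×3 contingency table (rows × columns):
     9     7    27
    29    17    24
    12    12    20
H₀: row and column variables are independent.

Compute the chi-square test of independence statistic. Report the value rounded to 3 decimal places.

test statistic = 9.950

Row totals [43, 70, 44], col totals [50, 36, 71], n=157
χ² = (9−13.69)²/13.69 + (7−9.86)²/9.86 + (27−19.45)²/19.45 + (29−22.29)²/22.29 + (17−16.05)²/16.05 + (24−31.66)²/31.66 + (12−14.01)²/14.01 + (12−10.09)²/10.09 + (20−19.90)²/19.90 = 9.9503
df = 4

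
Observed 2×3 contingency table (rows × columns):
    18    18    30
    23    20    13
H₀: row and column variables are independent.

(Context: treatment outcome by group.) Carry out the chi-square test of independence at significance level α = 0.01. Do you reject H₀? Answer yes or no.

reject H₀: no

Row totals [66, 56], col totals [41, 38, 43], n=122
χ² = (18−22.18)²/22.18 + (18−20.56)²/20.56 + (30−23.26)²/23.26 + (23−18.82)²/18.82 + (20−17.44)²/17.44 + (13−19.74)²/19.74 = 6.6610
df = 2
p-value (upper-tail) = 0.03577
At α=0.01: p ≥ α → fail to reject H₀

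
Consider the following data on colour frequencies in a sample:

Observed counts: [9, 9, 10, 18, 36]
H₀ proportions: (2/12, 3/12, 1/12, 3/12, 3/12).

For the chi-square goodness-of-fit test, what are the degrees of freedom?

degrees of freedom = 4

df = k − 1 = 5 − 1 = 4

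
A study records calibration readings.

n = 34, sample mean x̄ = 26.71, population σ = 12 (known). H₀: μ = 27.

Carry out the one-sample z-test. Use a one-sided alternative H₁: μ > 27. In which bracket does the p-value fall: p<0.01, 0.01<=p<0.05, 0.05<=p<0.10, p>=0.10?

SE = σ/√n = 12/√34 = 2.0580
z = (x̄−μ₀)/SE = (26.71−27)/2.0580 = -0.1409
p-value (one-sided, H₁ greater) = 0.55603
→ bracket: p>=0.10

p-value bracket: p>=0.10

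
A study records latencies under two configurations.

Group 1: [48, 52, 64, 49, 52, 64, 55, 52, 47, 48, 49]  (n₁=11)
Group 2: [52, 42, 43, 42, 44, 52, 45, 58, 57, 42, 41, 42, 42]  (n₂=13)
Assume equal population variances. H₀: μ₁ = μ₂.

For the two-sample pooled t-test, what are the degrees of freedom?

df = n₁ + n₂ − 2 = 11 + 13 − 2 = 22

degrees of freedom = 22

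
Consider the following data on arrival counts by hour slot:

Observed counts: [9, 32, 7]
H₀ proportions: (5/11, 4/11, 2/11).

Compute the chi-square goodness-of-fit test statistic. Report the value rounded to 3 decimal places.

n = 48; E_i = n·p_i = [21.82, 17.45, 8.73]
χ² = (9−21.82)²/21.82 + (32−17.45)²/17.45 + (7−8.73)²/8.73 = 19.9938
df = 2

test statistic = 19.994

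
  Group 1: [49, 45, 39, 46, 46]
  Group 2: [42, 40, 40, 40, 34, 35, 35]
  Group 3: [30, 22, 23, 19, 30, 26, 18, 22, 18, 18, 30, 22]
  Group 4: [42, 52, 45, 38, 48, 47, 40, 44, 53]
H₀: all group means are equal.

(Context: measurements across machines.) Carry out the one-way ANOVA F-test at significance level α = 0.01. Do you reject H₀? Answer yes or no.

Group means [45.00, 38.00, 23.17, 45.44], grand mean 35.697
SSB = Σnᵢ(x̄ᵢ−x̄)² = 3209.081; SSW = ΣΣ(x−x̄ᵢ)² = 573.889
MSB = 3209.081/3 = 1069.6936; MSW = 573.889/29 = 19.7893
F = MSB/MSW = 54.0542
df = (3, 29)
p-value (upper-tail) = 0.00000
At α=0.01: p < α → reject H₀

reject H₀: yes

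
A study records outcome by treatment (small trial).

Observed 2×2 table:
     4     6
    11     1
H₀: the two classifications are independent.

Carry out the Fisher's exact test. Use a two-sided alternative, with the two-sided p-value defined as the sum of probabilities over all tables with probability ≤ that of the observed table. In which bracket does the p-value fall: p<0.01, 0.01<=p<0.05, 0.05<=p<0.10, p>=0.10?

p-value bracket: 0.01<=p<0.05

Margins: r₁=10, r₂=12, c₁=15, c₂=7, n=22
p_obs = C(10,4)·C(12,11)/C(22,15); sum pmf over tables with pmf ≤ p_obs
p-value (two-sided) = 0.02012
→ bracket: 0.01<=p<0.05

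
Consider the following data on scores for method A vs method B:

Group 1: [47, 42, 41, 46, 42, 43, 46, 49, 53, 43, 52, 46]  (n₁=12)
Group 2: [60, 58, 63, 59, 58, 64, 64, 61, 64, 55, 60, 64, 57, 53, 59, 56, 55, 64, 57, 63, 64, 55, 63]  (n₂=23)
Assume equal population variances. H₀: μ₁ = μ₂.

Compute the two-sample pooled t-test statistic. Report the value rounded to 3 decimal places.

x̄₁=45.833, s₁=3.927, n₁=12
x̄₂=59.826, s₂=3.639, n₂=23
s_p² = [11·3.927² + 22·3.639²]/33 = 13.9688
SE = √(s_p²·(1/12+1/23)) = 1.3309
t = (45.833−59.826)/1.3309 = -10.5134
df = 33

test statistic = -10.513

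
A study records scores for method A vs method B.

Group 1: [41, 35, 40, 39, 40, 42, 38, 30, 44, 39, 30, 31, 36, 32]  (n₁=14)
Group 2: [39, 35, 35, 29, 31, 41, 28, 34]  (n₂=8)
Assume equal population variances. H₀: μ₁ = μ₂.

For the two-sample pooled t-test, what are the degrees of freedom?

df = n₁ + n₂ − 2 = 14 + 8 − 2 = 20

degrees of freedom = 20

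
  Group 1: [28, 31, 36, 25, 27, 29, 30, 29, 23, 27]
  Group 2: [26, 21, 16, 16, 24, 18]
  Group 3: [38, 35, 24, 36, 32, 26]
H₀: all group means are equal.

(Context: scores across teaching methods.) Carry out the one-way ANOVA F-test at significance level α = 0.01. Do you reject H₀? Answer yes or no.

reject H₀: yes

Group means [28.50, 20.17, 31.83], grand mean 27.136
SSB = Σnᵢ(x̄ᵢ−x̄)² = 442.424; SSW = ΣΣ(x−x̄ᵢ)² = 362.167
MSB = 442.424/2 = 221.2121; MSW = 362.167/19 = 19.0614
F = MSB/MSW = 11.6052
df = (2, 19)
p-value (upper-tail) = 0.00051
At α=0.01: p < α → reject H₀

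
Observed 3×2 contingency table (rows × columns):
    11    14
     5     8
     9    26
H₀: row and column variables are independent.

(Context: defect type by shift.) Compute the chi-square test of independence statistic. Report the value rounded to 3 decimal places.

Row totals [25, 13, 35], col totals [25, 48], n=73
χ² = (11−8.56)²/8.56 + (14−16.44)²/16.44 + (5−4.45)²/4.45 + (8−8.55)²/8.55 + (9−11.99)²/11.99 + (26−23.01)²/23.01 = 2.2902
df = 2

test statistic = 2.290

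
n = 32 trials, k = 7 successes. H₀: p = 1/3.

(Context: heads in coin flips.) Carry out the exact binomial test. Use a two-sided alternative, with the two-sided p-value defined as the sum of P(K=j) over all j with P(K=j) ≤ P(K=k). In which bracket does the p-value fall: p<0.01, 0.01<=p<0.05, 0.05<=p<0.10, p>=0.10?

p-value bracket: p>=0.10

Exact binomial: n=32, k=7, p₀=1/3=0.3333
P(X=j) = C(n,j)·p₀^j·(1−p₀)^(n−j); p = Σ P(X=j) over j with P(X=j) ≤ P(X=7)
p-value (two-sided) = 0.19300
→ bracket: p>=0.10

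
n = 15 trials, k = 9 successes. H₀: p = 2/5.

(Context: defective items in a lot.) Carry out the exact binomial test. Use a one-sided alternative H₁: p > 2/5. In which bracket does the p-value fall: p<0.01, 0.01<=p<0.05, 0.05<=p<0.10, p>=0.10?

Exact binomial: n=15, k=9, p₀=2/5=0.4000
P(X≥9) from Σ C(n,i)·p₀^i·(1−p₀)^(n−i)
p-value (one-sided, H₁ greater) = 0.09505
→ bracket: 0.05<=p<0.10

p-value bracket: 0.05<=p<0.10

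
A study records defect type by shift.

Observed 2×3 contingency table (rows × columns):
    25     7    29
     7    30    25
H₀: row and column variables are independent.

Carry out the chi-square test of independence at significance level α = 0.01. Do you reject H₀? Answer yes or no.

reject H₀: yes

Row totals [61, 62], col totals [32, 37, 54], n=123
χ² = (25−15.87)²/15.87 + (7−18.35)²/18.35 + (29−26.78)²/26.78 + (7−16.13)²/16.13 + (30−18.65)²/18.65 + (25−27.22)²/27.22 = 24.7121
df = 2
p-value (upper-tail) = 0.00000
At α=0.01: p < α → reject H₀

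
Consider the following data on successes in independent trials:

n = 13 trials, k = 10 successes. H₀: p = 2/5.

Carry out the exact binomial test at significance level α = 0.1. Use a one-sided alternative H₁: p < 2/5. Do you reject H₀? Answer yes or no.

reject H₀: no

Exact binomial: n=13, k=10, p₀=2/5=0.4000
P(X≤10) from Σ C(n,i)·p₀^i·(1−p₀)^(n−i)
p-value (one-sided, H₁ less) = 0.99868
At α=0.1: p ≥ α → fail to reject H₀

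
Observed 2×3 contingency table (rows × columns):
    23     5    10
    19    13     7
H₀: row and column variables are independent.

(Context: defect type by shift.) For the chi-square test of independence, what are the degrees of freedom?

df = (r−1)(c−1) = (2−1)·(3−1) = 2

degrees of freedom = 2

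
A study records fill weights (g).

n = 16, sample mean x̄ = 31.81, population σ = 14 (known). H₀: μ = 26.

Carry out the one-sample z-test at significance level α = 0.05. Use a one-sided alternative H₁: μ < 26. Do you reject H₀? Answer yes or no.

reject H₀: no

SE = σ/√n = 14/√16 = 3.5000
z = (x̄−μ₀)/SE = (31.81−26)/3.5000 = 1.6600
p-value (one-sided, H₁ less) = 0.95154
At α=0.05: p ≥ α → fail to reject H₀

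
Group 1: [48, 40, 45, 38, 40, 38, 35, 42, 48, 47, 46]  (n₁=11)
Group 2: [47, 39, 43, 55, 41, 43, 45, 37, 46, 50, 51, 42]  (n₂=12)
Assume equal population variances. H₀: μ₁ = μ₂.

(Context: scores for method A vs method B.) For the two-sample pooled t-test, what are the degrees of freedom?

degrees of freedom = 21

df = n₁ + n₂ − 2 = 11 + 12 − 2 = 21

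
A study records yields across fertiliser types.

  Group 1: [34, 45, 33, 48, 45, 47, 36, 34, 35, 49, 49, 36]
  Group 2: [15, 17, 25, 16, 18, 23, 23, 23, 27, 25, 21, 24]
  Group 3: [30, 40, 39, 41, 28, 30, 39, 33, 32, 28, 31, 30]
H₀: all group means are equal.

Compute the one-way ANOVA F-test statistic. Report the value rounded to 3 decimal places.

Group means [40.92, 21.42, 33.42], grand mean 31.917
SSB = Σnᵢ(x̄ᵢ−x̄)² = 2322.000; SSW = ΣΣ(x−x̄ᵢ)² = 930.750
MSB = 2322.000/2 = 1161.0000; MSW = 930.750/33 = 28.2045
F = MSB/MSW = 41.1636
df = (2, 33)

test statistic = 41.164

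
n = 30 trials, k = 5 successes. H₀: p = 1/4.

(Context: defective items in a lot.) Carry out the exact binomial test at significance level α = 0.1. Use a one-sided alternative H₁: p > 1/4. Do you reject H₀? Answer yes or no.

Exact binomial: n=30, k=5, p₀=1/4=0.2500
P(X≥5) from Σ C(n,i)·p₀^i·(1−p₀)^(n−i)
p-value (one-sided, H₁ greater) = 0.90213
At α=0.1: p ≥ α → fail to reject H₀

reject H₀: no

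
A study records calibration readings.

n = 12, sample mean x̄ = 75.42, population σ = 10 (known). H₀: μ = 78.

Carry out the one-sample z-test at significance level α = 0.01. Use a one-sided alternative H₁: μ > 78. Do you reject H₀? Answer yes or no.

SE = σ/√n = 10/√12 = 2.8868
z = (x̄−μ₀)/SE = (75.42−78)/2.8868 = -0.8937
p-value (one-sided, H₁ greater) = 0.81427
At α=0.01: p ≥ α → fail to reject H₀

reject H₀: no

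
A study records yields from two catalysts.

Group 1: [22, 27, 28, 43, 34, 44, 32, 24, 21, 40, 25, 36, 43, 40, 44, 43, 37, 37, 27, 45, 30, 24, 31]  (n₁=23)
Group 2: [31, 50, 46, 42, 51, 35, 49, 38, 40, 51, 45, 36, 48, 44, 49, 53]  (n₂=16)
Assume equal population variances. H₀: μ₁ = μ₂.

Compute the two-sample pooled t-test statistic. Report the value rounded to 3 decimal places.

test statistic = -4.300

x̄₁=33.783, s₁=8.017, n₁=23
x̄₂=44.250, s₂=6.608, n₂=16
s_p² = [22·8.017² + 15·6.608²]/37 = 55.9166
SE = √(s_p²·(1/23+1/16)) = 2.4343
t = (33.783−44.250)/2.4343 = -4.2999
df = 37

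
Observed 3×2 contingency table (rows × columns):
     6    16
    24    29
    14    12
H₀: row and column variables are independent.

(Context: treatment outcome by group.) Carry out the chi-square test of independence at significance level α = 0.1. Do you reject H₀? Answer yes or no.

Row totals [22, 53, 26], col totals [44, 57], n=101
χ² = (6−9.58)²/9.58 + (16−12.42)²/12.42 + (24−23.09)²/23.09 + (29−29.91)²/29.91 + (14−11.33)²/11.33 + (12−14.67)²/14.67 = 3.5567
df = 2
p-value (upper-tail) = 0.16892
At α=0.1: p ≥ α → fail to reject H₀

reject H₀: no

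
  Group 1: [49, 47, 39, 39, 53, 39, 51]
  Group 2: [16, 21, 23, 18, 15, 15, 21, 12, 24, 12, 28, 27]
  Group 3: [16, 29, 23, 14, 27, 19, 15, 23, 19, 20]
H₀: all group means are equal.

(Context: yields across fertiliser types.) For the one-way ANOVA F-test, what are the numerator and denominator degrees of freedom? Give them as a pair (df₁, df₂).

k = 3 groups, N = 29 total
df = (k−1, N−k) = (3−1, 29−3) = (2, 26)

degrees of freedom = [2, 26]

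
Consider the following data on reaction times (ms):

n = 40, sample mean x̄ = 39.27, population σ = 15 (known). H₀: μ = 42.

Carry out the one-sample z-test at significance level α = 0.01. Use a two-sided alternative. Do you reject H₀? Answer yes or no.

reject H₀: no

SE = σ/√n = 15/√40 = 2.3717
z = (x̄−μ₀)/SE = (39.27−42)/2.3717 = -1.1511
p-value (two-sided) = 0.24970
At α=0.01: p ≥ α → fail to reject H₀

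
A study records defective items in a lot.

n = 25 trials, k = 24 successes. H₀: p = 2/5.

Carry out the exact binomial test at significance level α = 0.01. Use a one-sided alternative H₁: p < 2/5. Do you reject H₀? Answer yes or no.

reject H₀: no

Exact binomial: n=25, k=24, p₀=2/5=0.4000
P(X≤24) from Σ C(n,i)·p₀^i·(1−p₀)^(n−i)
p-value (one-sided, H₁ less) = 1.00000
At α=0.01: p ≥ α → fail to reject H₀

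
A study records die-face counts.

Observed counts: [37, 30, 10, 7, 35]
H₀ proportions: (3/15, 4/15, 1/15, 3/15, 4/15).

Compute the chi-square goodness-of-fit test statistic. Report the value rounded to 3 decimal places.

n = 119; E_i = n·p_i = [23.80, 31.73, 7.93, 23.80, 31.73]
χ² = (37−23.80)²/23.80 + (30−31.73)²/31.73 + (10−7.93)²/7.93 + (7−23.80)²/23.80 + (35−31.73)²/31.73 = 20.1492
df = 4

test statistic = 20.149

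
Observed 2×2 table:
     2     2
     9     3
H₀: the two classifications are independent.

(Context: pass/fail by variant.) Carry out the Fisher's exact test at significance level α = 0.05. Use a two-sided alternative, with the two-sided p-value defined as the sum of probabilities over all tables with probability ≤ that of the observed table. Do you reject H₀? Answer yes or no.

reject H₀: no

Margins: r₁=4, r₂=12, c₁=11, c₂=5, n=16
p_obs = C(4,2)·C(12,9)/C(16,11); sum pmf over tables with pmf ≤ p_obs
p-value (two-sided) = 0.54670
At α=0.05: p ≥ α → fail to reject H₀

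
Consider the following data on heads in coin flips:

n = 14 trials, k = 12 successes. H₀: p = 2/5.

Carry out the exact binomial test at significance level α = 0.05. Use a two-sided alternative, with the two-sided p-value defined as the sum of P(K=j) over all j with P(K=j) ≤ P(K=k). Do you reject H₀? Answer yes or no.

Exact binomial: n=14, k=12, p₀=2/5=0.4000
P(X=j) = C(n,j)·p₀^j·(1−p₀)^(n−j); p = Σ P(X=j) over j with P(X=j) ≤ P(X=12)
p-value (two-sided) = 0.00061
At α=0.05: p < α → reject H₀

reject H₀: yes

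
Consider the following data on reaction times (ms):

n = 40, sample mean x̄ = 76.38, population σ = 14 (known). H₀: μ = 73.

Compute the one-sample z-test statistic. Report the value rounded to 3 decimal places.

test statistic = 1.527

SE = σ/√n = 14/√40 = 2.2136
z = (x̄−μ₀)/SE = (76.38−73)/2.2136 = 1.5269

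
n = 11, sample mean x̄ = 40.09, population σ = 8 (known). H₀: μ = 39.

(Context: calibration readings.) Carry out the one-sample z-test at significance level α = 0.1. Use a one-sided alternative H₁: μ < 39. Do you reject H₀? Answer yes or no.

reject H₀: no

SE = σ/√n = 8/√11 = 2.4121
z = (x̄−μ₀)/SE = (40.09−39)/2.4121 = 0.4519
p-value (one-sided, H₁ less) = 0.67433
At α=0.1: p ≥ α → fail to reject H₀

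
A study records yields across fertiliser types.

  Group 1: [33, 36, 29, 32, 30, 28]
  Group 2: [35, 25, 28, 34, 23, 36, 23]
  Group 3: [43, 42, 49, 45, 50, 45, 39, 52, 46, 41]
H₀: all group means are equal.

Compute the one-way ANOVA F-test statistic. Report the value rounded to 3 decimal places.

Group means [31.33, 29.14, 45.20], grand mean 36.696
SSB = Σnᵢ(x̄ᵢ−x̄)² = 1295.079; SSW = ΣΣ(x−x̄ᵢ)² = 397.790
MSB = 1295.079/2 = 647.5395; MSW = 397.790/20 = 19.8895
F = MSB/MSW = 32.5568
df = (2, 20)

test statistic = 32.557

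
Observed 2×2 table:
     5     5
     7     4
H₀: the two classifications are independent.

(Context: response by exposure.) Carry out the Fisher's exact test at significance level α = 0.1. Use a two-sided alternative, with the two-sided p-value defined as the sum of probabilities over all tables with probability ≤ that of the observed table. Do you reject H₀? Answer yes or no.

reject H₀: no

Margins: r₁=10, r₂=11, c₁=12, c₂=9, n=21
p_obs = C(10,5)·C(11,7)/C(21,12); sum pmf over tables with pmf ≤ p_obs
p-value (two-sided) = 0.66992
At α=0.1: p ≥ α → fail to reject H₀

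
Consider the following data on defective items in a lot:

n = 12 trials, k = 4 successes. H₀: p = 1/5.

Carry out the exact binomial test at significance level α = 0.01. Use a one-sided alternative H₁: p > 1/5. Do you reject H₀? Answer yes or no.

Exact binomial: n=12, k=4, p₀=1/5=0.2000
P(X≥4) from Σ C(n,i)·p₀^i·(1−p₀)^(n−i)
p-value (one-sided, H₁ greater) = 0.20543
At α=0.01: p ≥ α → fail to reject H₀

reject H₀: no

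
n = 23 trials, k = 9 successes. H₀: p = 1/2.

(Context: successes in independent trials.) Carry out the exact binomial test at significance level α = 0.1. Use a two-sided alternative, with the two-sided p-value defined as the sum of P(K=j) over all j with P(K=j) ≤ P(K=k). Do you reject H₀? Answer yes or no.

reject H₀: no

Exact binomial: n=23, k=9, p₀=1/2=0.5000
P(X=j) = C(n,j)·p₀^j·(1−p₀)^(n−j); p = Σ P(X=j) over j with P(X=j) ≤ P(X=9)
p-value (two-sided) = 0.40487
At α=0.1: p ≥ α → fail to reject H₀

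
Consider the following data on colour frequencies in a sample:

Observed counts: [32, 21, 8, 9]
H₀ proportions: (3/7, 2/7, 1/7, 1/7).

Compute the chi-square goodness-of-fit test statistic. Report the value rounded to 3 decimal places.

n = 70; E_i = n·p_i = [30.00, 20.00, 10.00, 10.00]
χ² = (32−30.00)²/30.00 + (21−20.00)²/20.00 + (8−10.00)²/10.00 + (9−10.00)²/10.00 = 0.6833
df = 3

test statistic = 0.683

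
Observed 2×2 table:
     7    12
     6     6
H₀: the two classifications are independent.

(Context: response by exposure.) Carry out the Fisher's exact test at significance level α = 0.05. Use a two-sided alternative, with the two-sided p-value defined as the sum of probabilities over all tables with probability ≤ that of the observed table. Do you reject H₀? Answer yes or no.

reject H₀: no

Margins: r₁=19, r₂=12, c₁=13, c₂=18, n=31
p_obs = C(19,7)·C(12,6)/C(31,13); sum pmf over tables with pmf ≤ p_obs
p-value (two-sided) = 0.70977
At α=0.05: p ≥ α → fail to reject H₀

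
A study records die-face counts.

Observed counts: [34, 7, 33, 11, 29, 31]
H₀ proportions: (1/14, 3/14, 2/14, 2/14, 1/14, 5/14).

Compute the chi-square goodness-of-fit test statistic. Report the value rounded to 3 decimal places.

test statistic = 126.362

n = 145; E_i = n·p_i = [10.36, 31.07, 20.71, 20.71, 10.36, 51.79]
χ² = (34−10.36)²/10.36 + (7−31.07)²/31.07 + (33−20.71)²/20.71 + (11−20.71)²/20.71 + (29−10.36)²/10.36 + (31−51.79)²/51.79 = 126.3618
df = 5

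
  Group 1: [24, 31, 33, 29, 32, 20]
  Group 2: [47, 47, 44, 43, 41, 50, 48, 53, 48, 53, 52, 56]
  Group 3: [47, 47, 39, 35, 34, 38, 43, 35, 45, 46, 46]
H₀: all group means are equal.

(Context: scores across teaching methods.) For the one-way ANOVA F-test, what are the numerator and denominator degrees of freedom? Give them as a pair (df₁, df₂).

k = 3 groups, N = 29 total
df = (k−1, N−k) = (3−1, 29−3) = (2, 26)

degrees of freedom = [2, 26]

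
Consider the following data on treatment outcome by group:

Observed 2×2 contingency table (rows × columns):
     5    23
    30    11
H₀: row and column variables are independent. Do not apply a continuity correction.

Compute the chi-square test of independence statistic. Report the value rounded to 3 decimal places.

test statistic = 20.366

Row totals [28, 41], col totals [35, 34], n=69
χ² = (5−14.20)²/14.20 + (23−13.80)²/13.80 + (30−20.80)²/20.80 + (11−20.20)²/20.20 = 20.3661
df = 1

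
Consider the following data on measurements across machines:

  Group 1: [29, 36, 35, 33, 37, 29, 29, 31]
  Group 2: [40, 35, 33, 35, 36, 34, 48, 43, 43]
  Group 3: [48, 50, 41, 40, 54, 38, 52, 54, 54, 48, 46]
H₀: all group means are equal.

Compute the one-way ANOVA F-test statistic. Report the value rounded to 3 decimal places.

Group means [32.38, 38.56, 47.73], grand mean 40.393
SSB = Σnᵢ(x̄ᵢ−x̄)² = 1136.400; SSW = ΣΣ(x−x̄ᵢ)² = 636.279
MSB = 1136.400/2 = 568.1998; MSW = 636.279/25 = 25.4512
F = MSB/MSW = 22.3251
df = (2, 25)

test statistic = 22.325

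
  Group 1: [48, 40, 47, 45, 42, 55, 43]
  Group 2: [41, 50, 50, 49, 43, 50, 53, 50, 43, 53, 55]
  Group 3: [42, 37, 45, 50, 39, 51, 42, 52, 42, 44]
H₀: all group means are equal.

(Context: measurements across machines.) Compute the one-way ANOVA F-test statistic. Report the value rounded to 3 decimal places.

test statistic = 2.280

Group means [45.71, 48.82, 44.40], grand mean 46.464
SSB = Σnᵢ(x̄ᵢ−x̄)² = 107.499; SSW = ΣΣ(x−x̄ᵢ)² = 589.465
MSB = 107.499/2 = 53.7497; MSW = 589.465/25 = 23.5786
F = MSB/MSW = 2.2796
df = (2, 25)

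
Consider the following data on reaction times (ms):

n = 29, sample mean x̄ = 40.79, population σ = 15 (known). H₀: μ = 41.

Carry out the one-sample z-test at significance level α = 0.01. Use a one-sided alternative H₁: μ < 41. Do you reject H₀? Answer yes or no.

SE = σ/√n = 15/√29 = 2.7854
z = (x̄−μ₀)/SE = (40.79−41)/2.7854 = -0.0754
p-value (one-sided, H₁ less) = 0.46995
At α=0.01: p ≥ α → fail to reject H₀

reject H₀: no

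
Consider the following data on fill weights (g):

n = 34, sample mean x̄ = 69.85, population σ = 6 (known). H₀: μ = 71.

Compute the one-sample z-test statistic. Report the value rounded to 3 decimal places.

test statistic = -1.118

SE = σ/√n = 6/√34 = 1.0290
z = (x̄−μ₀)/SE = (69.85−71)/1.0290 = -1.1176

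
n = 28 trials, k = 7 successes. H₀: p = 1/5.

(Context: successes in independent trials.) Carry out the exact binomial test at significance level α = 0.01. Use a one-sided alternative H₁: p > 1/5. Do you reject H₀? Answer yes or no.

Exact binomial: n=28, k=7, p₀=1/5=0.2000
P(X≥7) from Σ C(n,i)·p₀^i·(1−p₀)^(n−i)
p-value (one-sided, H₁ greater) = 0.32156
At α=0.01: p ≥ α → fail to reject H₀

reject H₀: no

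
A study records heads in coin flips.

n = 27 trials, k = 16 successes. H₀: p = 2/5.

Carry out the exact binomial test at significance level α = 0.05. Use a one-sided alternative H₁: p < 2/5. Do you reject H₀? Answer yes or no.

reject H₀: no

Exact binomial: n=27, k=16, p₀=2/5=0.4000
P(X≤16) from Σ C(n,i)·p₀^i·(1−p₀)^(n−i)
p-value (one-sided, H₁ less) = 0.98662
At α=0.05: p ≥ α → fail to reject H₀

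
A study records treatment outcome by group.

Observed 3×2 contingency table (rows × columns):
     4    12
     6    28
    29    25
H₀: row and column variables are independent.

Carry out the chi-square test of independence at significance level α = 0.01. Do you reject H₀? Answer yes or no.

reject H₀: yes

Row totals [16, 34, 54], col totals [39, 65], n=104
χ² = (4−6.00)²/6.00 + (12−10.00)²/10.00 + (6−12.75)²/12.75 + (28−21.25)²/21.25 + (29−20.25)²/20.25 + (25−33.75)²/33.75 = 12.8337
df = 2
p-value (upper-tail) = 0.00163
At α=0.01: p < α → reject H₀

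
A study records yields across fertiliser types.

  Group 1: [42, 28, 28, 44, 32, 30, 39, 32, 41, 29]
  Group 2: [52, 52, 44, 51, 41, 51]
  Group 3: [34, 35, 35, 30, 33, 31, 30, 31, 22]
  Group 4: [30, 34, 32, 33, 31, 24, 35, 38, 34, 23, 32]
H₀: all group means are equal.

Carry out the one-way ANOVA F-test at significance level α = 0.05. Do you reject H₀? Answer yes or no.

reject H₀: yes

Group means [34.50, 48.50, 31.22, 31.45], grand mean 35.083
SSB = Σnᵢ(x̄ᵢ−x̄)² = 1362.467; SSW = ΣΣ(x−x̄ᵢ)² = 798.283
MSB = 1362.467/3 = 454.1557; MSW = 798.283/32 = 24.9463
F = MSB/MSW = 18.2053
df = (3, 32)
p-value (upper-tail) = 0.00000
At α=0.05: p < α → reject H₀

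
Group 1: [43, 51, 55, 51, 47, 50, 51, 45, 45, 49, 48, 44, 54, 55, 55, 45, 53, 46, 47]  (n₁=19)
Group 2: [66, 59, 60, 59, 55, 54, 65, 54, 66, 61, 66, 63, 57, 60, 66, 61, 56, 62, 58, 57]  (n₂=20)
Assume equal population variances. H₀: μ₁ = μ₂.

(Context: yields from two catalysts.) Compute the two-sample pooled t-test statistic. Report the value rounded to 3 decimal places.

x̄₁=49.158, s₁=4.004, n₁=19
x̄₂=60.250, s₂=4.102, n₂=20
s_p² = [18·4.004² + 19·4.102²]/37 = 16.4399
SE = √(s_p²·(1/19+1/20)) = 1.2989
t = (49.158−60.250)/1.2989 = -8.5393
df = 37

test statistic = -8.539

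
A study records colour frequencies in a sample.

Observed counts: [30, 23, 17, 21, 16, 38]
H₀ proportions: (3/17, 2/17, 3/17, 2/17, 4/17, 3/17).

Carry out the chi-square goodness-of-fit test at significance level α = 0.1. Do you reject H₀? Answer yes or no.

n = 145; E_i = n·p_i = [25.59, 17.06, 25.59, 17.06, 34.12, 25.59]
χ² = (30−25.59)²/25.59 + (23−17.06)²/17.06 + (17−25.59)²/25.59 + (21−17.06)²/17.06 + (16−34.12)²/34.12 + (38−25.59)²/25.59 = 22.2644
df = 5
p-value (upper-tail) = 0.00047
At α=0.1: p < α → reject H₀

reject H₀: yes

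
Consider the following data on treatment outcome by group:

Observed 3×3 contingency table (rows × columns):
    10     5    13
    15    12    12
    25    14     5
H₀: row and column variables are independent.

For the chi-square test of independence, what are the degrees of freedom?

degrees of freedom = 4

df = (r−1)(c−1) = (3−1)·(3−1) = 4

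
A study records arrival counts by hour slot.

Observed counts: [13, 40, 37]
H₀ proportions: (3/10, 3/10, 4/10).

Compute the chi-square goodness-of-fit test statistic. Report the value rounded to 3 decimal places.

n = 90; E_i = n·p_i = [27.00, 27.00, 36.00]
χ² = (13−27.00)²/27.00 + (40−27.00)²/27.00 + (37−36.00)²/36.00 = 13.5463
df = 2

test statistic = 13.546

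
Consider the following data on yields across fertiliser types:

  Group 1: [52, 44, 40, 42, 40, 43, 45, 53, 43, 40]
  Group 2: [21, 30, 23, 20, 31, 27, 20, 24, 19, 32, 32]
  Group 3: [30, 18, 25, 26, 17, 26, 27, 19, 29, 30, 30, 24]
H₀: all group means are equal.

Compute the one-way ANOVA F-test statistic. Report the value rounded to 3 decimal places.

Group means [44.20, 25.36, 25.08], grand mean 30.970
SSB = Σnᵢ(x̄ᵢ−x̄)² = 2511.908; SSW = ΣΣ(x−x̄ᵢ)² = 715.062
MSB = 2511.908/2 = 1255.9538; MSW = 715.062/30 = 23.8354
F = MSB/MSW = 52.6928
df = (2, 30)

test statistic = 52.693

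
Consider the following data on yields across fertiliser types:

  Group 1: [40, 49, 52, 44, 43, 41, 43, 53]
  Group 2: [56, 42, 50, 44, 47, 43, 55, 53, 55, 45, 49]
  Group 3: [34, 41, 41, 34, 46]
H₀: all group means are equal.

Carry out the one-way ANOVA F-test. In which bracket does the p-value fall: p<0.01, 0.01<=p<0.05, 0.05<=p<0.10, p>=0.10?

p-value bracket: p<0.01

Group means [45.62, 49.00, 39.20], grand mean 45.833
SSB = Σnᵢ(x̄ᵢ−x̄)² = 330.658; SSW = ΣΣ(x−x̄ᵢ)² = 550.675
MSB = 330.658/2 = 165.3292; MSW = 550.675/21 = 26.2226
F = MSB/MSW = 6.3048
df = (2, 21)
p-value (upper-tail) = 0.00717
→ bracket: p<0.01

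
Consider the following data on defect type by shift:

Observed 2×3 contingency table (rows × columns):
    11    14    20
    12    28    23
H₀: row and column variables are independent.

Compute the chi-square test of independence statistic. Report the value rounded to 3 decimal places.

test statistic = 1.974

Row totals [45, 63], col totals [23, 42, 43], n=108
χ² = (11−9.58)²/9.58 + (14−17.50)²/17.50 + (20−17.92)²/17.92 + (12−13.42)²/13.42 + (28−24.50)²/24.50 + (23−25.08)²/25.08 = 1.9743
df = 2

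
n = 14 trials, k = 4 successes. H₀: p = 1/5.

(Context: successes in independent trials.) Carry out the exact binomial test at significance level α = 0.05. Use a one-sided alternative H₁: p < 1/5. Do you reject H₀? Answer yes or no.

Exact binomial: n=14, k=4, p₀=1/5=0.2000
P(X≤4) from Σ C(n,i)·p₀^i·(1−p₀)^(n−i)
p-value (one-sided, H₁ less) = 0.87016
At α=0.05: p ≥ α → fail to reject H₀

reject H₀: no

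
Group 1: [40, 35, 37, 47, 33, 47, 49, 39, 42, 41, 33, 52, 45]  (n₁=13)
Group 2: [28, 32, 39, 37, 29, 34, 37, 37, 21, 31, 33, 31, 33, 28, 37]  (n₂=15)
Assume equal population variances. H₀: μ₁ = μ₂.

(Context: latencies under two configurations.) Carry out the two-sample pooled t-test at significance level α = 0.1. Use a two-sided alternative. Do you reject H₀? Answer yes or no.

x̄₁=41.538, s₁=6.159, n₁=13
x̄₂=32.467, s₂=4.749, n₂=15
s_p² = [12·6.159² + 14·4.749²]/26 = 29.6525
SE = √(s_p²·(1/13+1/15)) = 2.0634
t = (41.538−32.467)/2.0634 = 4.3964
df = 26
p-value (two-sided) = 0.00017
At α=0.1: p < α → reject H₀

reject H₀: yes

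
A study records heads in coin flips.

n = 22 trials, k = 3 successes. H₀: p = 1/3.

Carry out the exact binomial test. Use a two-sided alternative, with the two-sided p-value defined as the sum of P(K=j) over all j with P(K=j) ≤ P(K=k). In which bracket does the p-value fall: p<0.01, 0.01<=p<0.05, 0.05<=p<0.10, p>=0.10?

p-value bracket: 0.05<=p<0.10

Exact binomial: n=22, k=3, p₀=1/3=0.3333
P(X=j) = C(n,j)·p₀^j·(1−p₀)^(n−j); p = Σ P(X=j) over j with P(X=j) ≤ P(X=3)
p-value (two-sided) = 0.06776
→ bracket: 0.05<=p<0.10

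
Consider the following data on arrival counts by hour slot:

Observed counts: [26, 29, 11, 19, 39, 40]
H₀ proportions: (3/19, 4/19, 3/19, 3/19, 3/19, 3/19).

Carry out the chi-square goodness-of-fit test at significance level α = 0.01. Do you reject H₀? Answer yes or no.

reject H₀: yes

n = 164; E_i = n·p_i = [25.89, 34.53, 25.89, 25.89, 25.89, 25.89]
χ² = (26−25.89)²/25.89 + (29−34.53)²/34.53 + (11−25.89)²/25.89 + (19−25.89)²/25.89 + (39−25.89)²/25.89 + (40−25.89)²/25.89 = 25.6042
df = 5
p-value (upper-tail) = 0.00011
At α=0.01: p < α → reject H₀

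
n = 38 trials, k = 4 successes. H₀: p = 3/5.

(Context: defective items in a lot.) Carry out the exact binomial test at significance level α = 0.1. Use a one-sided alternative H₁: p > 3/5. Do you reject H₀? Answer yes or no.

Exact binomial: n=38, k=4, p₀=3/5=0.6000
P(X≥4) from Σ C(n,i)·p₀^i·(1−p₀)^(n−i)
p-value (one-sided, H₁ greater) = 1.00000
At α=0.1: p ≥ α → fail to reject H₀

reject H₀: no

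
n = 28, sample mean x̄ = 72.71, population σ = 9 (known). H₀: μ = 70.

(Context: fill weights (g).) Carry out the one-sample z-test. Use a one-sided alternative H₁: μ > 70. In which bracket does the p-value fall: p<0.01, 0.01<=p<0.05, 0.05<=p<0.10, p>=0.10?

p-value bracket: 0.05<=p<0.10

SE = σ/√n = 9/√28 = 1.7008
z = (x̄−μ₀)/SE = (72.71−70)/1.7008 = 1.5933
p-value (one-sided, H₁ greater) = 0.05554
→ bracket: 0.05<=p<0.10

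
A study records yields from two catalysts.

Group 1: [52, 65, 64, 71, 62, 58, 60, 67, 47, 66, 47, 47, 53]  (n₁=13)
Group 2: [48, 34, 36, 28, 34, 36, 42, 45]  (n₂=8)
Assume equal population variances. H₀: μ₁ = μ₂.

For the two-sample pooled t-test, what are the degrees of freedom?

df = n₁ + n₂ − 2 = 13 + 8 − 2 = 19

degrees of freedom = 19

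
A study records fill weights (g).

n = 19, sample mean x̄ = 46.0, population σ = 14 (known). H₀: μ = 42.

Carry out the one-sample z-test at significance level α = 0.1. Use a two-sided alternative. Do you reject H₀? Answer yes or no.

reject H₀: no

SE = σ/√n = 14/√19 = 3.2118
z = (x̄−μ₀)/SE = (46.0−42)/3.2118 = 1.2454
p-value (two-sided) = 0.21298
At α=0.1: p ≥ α → fail to reject H₀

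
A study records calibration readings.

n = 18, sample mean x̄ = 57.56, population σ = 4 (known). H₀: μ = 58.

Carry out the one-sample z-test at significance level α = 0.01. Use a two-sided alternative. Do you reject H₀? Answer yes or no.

reject H₀: no

SE = σ/√n = 4/√18 = 0.9428
z = (x̄−μ₀)/SE = (57.56−58)/0.9428 = -0.4667
p-value (two-sided) = 0.64072
At α=0.01: p ≥ α → fail to reject H₀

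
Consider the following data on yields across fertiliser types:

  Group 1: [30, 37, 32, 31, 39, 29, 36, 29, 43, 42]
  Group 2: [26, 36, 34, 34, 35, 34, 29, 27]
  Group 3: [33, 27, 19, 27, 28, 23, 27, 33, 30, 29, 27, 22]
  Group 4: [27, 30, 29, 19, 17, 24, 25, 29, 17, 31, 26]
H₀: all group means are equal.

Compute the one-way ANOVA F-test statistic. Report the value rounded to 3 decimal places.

test statistic = 9.467

Group means [34.80, 31.88, 27.08, 24.91], grand mean 29.317
SSB = Σnᵢ(x̄ᵢ−x̄)² = 626.577; SSW = ΣΣ(x−x̄ᵢ)² = 816.301
MSB = 626.577/3 = 208.8591; MSW = 816.301/37 = 22.0622
F = MSB/MSW = 9.4668
df = (3, 37)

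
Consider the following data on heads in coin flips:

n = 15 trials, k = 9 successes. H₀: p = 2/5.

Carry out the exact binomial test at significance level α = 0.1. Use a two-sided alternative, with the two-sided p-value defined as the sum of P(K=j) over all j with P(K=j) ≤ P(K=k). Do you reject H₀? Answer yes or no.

reject H₀: no

Exact binomial: n=15, k=9, p₀=2/5=0.4000
P(X=j) = C(n,j)·p₀^j·(1−p₀)^(n−j); p = Σ P(X=j) over j with P(X=j) ≤ P(X=9)
p-value (two-sided) = 0.12216
At α=0.1: p ≥ α → fail to reject H₀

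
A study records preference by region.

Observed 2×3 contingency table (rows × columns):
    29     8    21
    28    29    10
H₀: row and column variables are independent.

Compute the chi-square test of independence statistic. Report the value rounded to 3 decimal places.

test statistic = 15.271

Row totals [58, 67], col totals [57, 37, 31], n=125
χ² = (29−26.45)²/26.45 + (8−17.17)²/17.17 + (21−14.38)²/14.38 + (28−30.55)²/30.55 + (29−19.83)²/19.83 + (10−16.62)²/16.62 = 15.2709
df = 2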